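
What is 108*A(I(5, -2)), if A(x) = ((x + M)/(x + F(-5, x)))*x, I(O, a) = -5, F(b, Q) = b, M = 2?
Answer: -162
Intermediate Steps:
A(x) = x*(2 + x)/(-5 + x) (A(x) = ((x + 2)/(x - 5))*x = ((2 + x)/(-5 + x))*x = x*(2 + x)/(-5 + x))
108*A(I(5, -2)) = 108*(-5*(2 - 5)/(-5 - 5)) = 108*(-5*(-3)/(-10)) = 108*(-5*(-⅒)*(-3)) = 108*(-3/2) = -162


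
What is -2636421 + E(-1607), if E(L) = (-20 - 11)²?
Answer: -2635460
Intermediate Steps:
E(L) = 961 (E(L) = (-31)² = 961)
-2636421 + E(-1607) = -2636421 + 961 = -2635460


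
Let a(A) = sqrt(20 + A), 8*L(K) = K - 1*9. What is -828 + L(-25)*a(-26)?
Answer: -828 - 17*I*sqrt(6)/4 ≈ -828.0 - 10.41*I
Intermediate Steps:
L(K) = -9/8 + K/8 (L(K) = (K - 1*9)/8 = (K - 9)/8 = (-9 + K)/8 = -9/8 + K/8)
-828 + L(-25)*a(-26) = -828 + (-9/8 + (1/8)*(-25))*sqrt(20 - 26) = -828 + (-9/8 - 25/8)*sqrt(-6) = -828 - 17*I*sqrt(6)/4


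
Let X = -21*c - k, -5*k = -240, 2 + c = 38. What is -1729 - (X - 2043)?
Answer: 1118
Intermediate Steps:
c = 36 (c = -2 + 38 = 36)
k = 48 (k = -1/5*(-240) = 48)
X = -804 (X = -21*36 - 1*48 = -756 - 48 = -804)
-1729 - (X - 2043) = -1729 - (-804 - 2043) = -1729 - 1*(-2847) = -1729 + 2847 = 1118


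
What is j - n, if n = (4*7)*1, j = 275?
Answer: 247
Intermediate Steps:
n = 28 (n = 28*1 = 28)
j - n = 275 - 1*28 = 275 - 28 = 247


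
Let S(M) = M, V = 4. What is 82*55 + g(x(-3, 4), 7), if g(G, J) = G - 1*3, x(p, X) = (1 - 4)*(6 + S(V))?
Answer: 4477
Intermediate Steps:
x(p, X) = -30 (x(p, X) = (1 - 4)*(6 + 4) = -3*10 = -30)
g(G, J) = -3 + G (g(G, J) = G - 3 = -3 + G)
82*55 + g(x(-3, 4), 7) = 82*55 + (-3 - 30) = 4510 - 33 = 4477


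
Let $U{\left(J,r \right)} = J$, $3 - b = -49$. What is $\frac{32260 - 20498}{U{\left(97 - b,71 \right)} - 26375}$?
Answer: $- \frac{5881}{13165} \approx -0.44671$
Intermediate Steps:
$b = 52$ ($b = 3 - -49 = 3 + 49 = 52$)
$\frac{32260 - 20498}{U{\left(97 - b,71 \right)} - 26375} = \frac{32260 - 20498}{\left(97 - 52\right) - 26375} = \frac{11762}{\left(97 - 52\right) - 26375} = \frac{11762}{45 - 26375} = \frac{11762}{-26330} = 11762 \left(- \frac{1}{26330}\right) = - \frac{5881}{13165}$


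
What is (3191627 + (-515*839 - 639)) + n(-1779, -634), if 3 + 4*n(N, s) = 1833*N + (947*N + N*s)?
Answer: 7217875/4 ≈ 1.8045e+6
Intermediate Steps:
n(N, s) = -¾ + 695*N + N*s/4 (n(N, s) = -¾ + (1833*N + (947*N + N*s))/4 = -¾ + (2780*N + N*s)/4 = -¾ + (695*N + N*s/4) = -¾ + 695*N + N*s/4)
(3191627 + (-515*839 - 639)) + n(-1779, -634) = (3191627 + (-515*839 - 639)) + (-¾ + 695*(-1779) + (¼)*(-1779)*(-634)) = (3191627 + (-432085 - 639)) + (-¾ - 1236405 + 563943/2) = (3191627 - 432724) - 3817737/4 = 2758903 - 3817737/4 = 7217875/4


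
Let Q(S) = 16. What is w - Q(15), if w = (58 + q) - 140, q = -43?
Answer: -141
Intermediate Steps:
w = -125 (w = (58 - 43) - 140 = 15 - 140 = -125)
w - Q(15) = -125 - 1*16 = -125 - 16 = -141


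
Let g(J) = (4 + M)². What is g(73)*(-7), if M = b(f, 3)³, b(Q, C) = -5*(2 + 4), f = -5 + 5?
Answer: -5101488112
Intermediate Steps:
f = 0
b(Q, C) = -30 (b(Q, C) = -5*6 = -30)
M = -27000 (M = (-30)³ = -27000)
g(J) = 728784016 (g(J) = (4 - 27000)² = (-26996)² = 728784016)
g(73)*(-7) = 728784016*(-7) = -5101488112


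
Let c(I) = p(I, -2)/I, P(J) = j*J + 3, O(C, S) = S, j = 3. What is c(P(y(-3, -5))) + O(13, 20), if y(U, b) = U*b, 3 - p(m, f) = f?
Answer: 965/48 ≈ 20.104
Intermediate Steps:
p(m, f) = 3 - f
P(J) = 3 + 3*J (P(J) = 3*J + 3 = 3 + 3*J)
c(I) = 5/I (c(I) = (3 - 1*(-2))/I = (3 + 2)/I = 5/I)
c(P(y(-3, -5))) + O(13, 20) = 5/(3 + 3*(-3*(-5))) + 20 = 5/(3 + 3*15) + 20 = 5/(3 + 45) + 20 = 5/48 + 20 = 965/48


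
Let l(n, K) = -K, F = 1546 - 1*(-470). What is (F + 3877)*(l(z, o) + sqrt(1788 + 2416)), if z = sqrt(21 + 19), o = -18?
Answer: 106074 + 11786*sqrt(1051) ≈ 4.8817e+5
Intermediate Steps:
F = 2016 (F = 1546 + 470 = 2016)
z = 2*sqrt(10) (z = sqrt(40) = 2*sqrt(10) ≈ 6.3246)
(F + 3877)*(l(z, o) + sqrt(1788 + 2416)) = (2016 + 3877)*(-1*(-18) + sqrt(1788 + 2416)) = 5893*(18 + sqrt(4204)) = 5893*(18 + 2*sqrt(1051)) = 106074 + 11786*sqrt(1051)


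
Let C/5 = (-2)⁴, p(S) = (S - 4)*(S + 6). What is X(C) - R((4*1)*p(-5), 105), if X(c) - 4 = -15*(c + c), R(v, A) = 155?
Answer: -2551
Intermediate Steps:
p(S) = (-4 + S)*(6 + S)
C = 80 (C = 5*(-2)⁴ = 5*16 = 80)
X(c) = 4 - 30*c (X(c) = 4 - 15*(c + c) = 4 - 30*c)
X(C) - R((4*1)*p(-5), 105) = (4 - 30*80) - 1*155 = (4 - 2400) - 155 = -2396 - 155 = -2551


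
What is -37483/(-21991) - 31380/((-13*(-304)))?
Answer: -135486191/21727108 ≈ -6.2358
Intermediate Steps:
-37483/(-21991) - 31380/((-13*(-304))) = -37483*(-1/21991) - 31380/3952 = 37483/21991 - 31380*1/3952 = 37483/21991 - 7845/988 = -135486191/21727108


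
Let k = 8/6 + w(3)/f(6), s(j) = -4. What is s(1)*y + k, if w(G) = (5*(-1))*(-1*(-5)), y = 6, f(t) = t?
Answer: -161/6 ≈ -26.833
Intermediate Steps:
w(G) = -25 (w(G) = -5*5 = -25)
k = -17/6 (k = 8/6 - 25/6 = 8*(⅙) - 25*⅙ = 4/3 - 25/6 = -17/6 ≈ -2.8333)
s(1)*y + k = -4*6 - 17/6 = -24 - 17/6 = -161/6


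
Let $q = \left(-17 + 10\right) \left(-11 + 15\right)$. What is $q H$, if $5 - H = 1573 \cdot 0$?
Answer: $-140$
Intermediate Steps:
$q = -28$ ($q = \left(-7\right) 4 = -28$)
$H = 5$ ($H = 5 - 1573 \cdot 0 = 5 - 0 = 5 + 0 = 5$)
$q H = \left(-28\right) 5 = -140$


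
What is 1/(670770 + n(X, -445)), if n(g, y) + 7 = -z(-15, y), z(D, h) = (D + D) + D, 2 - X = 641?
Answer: 1/670808 ≈ 1.4907e-6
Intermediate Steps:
X = -639 (X = 2 - 1*641 = 2 - 641 = -639)
z(D, h) = 3*D (z(D, h) = 2*D + D = 3*D)
n(g, y) = 38 (n(g, y) = -7 - 3*(-15) = -7 - 1*(-45) = -7 + 45 = 38)
1/(670770 + n(X, -445)) = 1/(670770 + 38) = 1/670808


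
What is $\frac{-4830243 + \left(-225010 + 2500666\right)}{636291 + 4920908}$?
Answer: $- \frac{2554587}{5557199} \approx -0.45969$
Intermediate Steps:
$\frac{-4830243 + \left(-225010 + 2500666\right)}{636291 + 4920908} = \frac{-4830243 + 2275656}{5557199} = \left(-2554587\right) \frac{1}{5557199} = - \frac{2554587}{5557199}$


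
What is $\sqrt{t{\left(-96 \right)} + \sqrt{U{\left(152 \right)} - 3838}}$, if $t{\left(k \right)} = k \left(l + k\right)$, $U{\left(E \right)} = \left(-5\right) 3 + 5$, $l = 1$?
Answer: $\sqrt{9120 + 2 i \sqrt{962}} \approx 95.499 + 0.3248 i$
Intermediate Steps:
$U{\left(E \right)} = -10$ ($U{\left(E \right)} = -15 + 5 = -10$)
$t{\left(k \right)} = k \left(1 + k\right)$
$\sqrt{t{\left(-96 \right)} + \sqrt{U{\left(152 \right)} - 3838}} = \sqrt{- 96 \left(1 - 96\right) + \sqrt{-10 - 3838}} = \sqrt{\left(-96\right) \left(-95\right) + \sqrt{-3848}} = \sqrt{9120 + 2 i \sqrt{962}}$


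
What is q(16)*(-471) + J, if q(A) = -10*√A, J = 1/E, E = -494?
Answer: 9306959/494 ≈ 18840.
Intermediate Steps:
J = -1/494 (J = 1/(-494) = -1/494 ≈ -0.0020243)
q(16)*(-471) + J = -10*√16*(-471) - 1/494 = -10*4*(-471) - 1/494 = -40*(-471) - 1/494 = 18840 - 1/494 = 9306959/494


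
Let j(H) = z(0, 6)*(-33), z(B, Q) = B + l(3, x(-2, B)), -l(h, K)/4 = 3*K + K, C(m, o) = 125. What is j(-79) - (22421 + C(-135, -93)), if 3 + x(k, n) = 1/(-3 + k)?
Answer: -121178/5 ≈ -24236.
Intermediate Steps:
x(k, n) = -3 + 1/(-3 + k)
l(h, K) = -16*K (l(h, K) = -4*(3*K + K) = -16*K)
z(B, Q) = 256/5 + B (z(B, Q) = B - 16*(10 - 3*(-2))/(-3 - 2) = B - 16*(10 + 6)/(-5) = B - (-16)*16/5 = B - 16*(-16/5) = B + 256/5 = 256/5 + B)
j(H) = -8448/5 (j(H) = (256/5 + 0)*(-33) = (256/5)*(-33) = -8448/5)
j(-79) - (22421 + C(-135, -93)) = -8448/5 - (22421 + 125) = -8448/5 - 1*22546 = -8448/5 - 22546 = -121178/5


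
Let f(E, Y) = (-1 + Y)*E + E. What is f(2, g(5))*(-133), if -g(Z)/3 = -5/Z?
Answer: -798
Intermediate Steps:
g(Z) = 15/Z (g(Z) = -(-15)/Z = 15/Z)
f(E, Y) = E + E*(-1 + Y) (f(E, Y) = E*(-1 + Y) + E = E + E*(-1 + Y))
f(2, g(5))*(-133) = (2*(15/5))*(-133) = (2*(15*(1/5)))*(-133) = (2*3)*(-133) = 6*(-133) = -798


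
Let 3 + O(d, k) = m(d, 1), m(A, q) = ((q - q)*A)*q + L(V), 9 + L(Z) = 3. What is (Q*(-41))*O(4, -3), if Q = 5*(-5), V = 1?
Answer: -9225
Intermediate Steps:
L(Z) = -6 (L(Z) = -9 + 3 = -6)
m(A, q) = -6 (m(A, q) = ((q - q)*A)*q - 6 = (0*A)*q - 6 = 0*q - 6 = 0 - 6 = -6)
O(d, k) = -9 (O(d, k) = -3 - 6 = -9)
Q = -25
(Q*(-41))*O(4, -3) = -25*(-41)*(-9) = 1025*(-9) = -9225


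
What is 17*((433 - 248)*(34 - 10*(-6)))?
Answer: 295630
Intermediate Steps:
17*((433 - 248)*(34 - 10*(-6))) = 17*(185*(34 + 60)) = 17*(185*94) = 17*17390 = 295630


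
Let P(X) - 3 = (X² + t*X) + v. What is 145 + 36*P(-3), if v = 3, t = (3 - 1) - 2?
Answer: 685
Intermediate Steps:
t = 0 (t = 2 - 2 = 0)
P(X) = 6 + X² (P(X) = 3 + ((X² + 0*X) + 3) = 3 + ((X² + 0) + 3) = 3 + (X² + 3) = 3 + (3 + X²) = 6 + X²)
145 + 36*P(-3) = 145 + 36*(6 + (-3)²) = 145 + 36*(6 + 9) = 145 + 36*15 = 145 + 540 = 685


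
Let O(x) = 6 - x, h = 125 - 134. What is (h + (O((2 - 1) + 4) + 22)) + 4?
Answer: 18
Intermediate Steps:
h = -9
(h + (O((2 - 1) + 4) + 22)) + 4 = (-9 + ((6 - ((2 - 1) + 4)) + 22)) + 4 = (-9 + ((6 - (1 + 4)) + 22)) + 4 = (-9 + ((6 - 1*5) + 22)) + 4 = (-9 + ((6 - 5) + 22)) + 4 = (-9 + (1 + 22)) + 4 = (-9 + 23) + 4 = 14 + 4 = 18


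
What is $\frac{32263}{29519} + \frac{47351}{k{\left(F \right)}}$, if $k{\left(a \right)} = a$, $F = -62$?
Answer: $- \frac{199393409}{261454} \approx -762.63$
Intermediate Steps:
$\frac{32263}{29519} + \frac{47351}{k{\left(F \right)}} = \frac{32263}{29519} + \frac{47351}{-62} = 32263 \cdot \frac{1}{29519} + 47351 \left(- \frac{1}{62}\right) = \frac{4609}{4217} - \frac{47351}{62} = - \frac{199393409}{261454}$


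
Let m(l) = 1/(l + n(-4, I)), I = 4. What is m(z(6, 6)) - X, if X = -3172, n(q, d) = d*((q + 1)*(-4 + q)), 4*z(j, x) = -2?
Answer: 605854/191 ≈ 3172.0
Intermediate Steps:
z(j, x) = -½ (z(j, x) = (¼)*(-2) = -½)
n(q, d) = d*(1 + q)*(-4 + q) (n(q, d) = d*((1 + q)*(-4 + q)) = d*(1 + q)*(-4 + q))
m(l) = 1/(96 + l) (m(l) = 1/(l + 4*(-4 + (-4)² - 3*(-4))) = 1/(l + 4*(-4 + 16 + 12)) = 1/(l + 4*24) = 1/(l + 96) = 1/(96 + l))
m(z(6, 6)) - X = 1/(96 - ½) - 1*(-3172) = 1/(191/2) + 3172 = 2/191 + 3172 = 605854/191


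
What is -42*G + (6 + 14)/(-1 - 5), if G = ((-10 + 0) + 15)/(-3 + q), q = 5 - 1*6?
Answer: 295/6 ≈ 49.167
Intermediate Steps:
q = -1 (q = 5 - 6 = -1)
G = -5/4 (G = ((-10 + 0) + 15)/(-3 - 1) = (-10 + 15)/(-4) = 5*(-1/4) = -5/4 ≈ -1.2500)
-42*G + (6 + 14)/(-1 - 5) = -42*(-5/4) + (6 + 14)/(-1 - 5) = 105/2 + 20/(-6) = 105/2 + 20*(-1/6) = 105/2 - 10/3 = 295/6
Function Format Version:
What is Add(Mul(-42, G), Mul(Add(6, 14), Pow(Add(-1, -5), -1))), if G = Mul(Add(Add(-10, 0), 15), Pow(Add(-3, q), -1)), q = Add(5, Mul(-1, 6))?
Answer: Rational(295, 6) ≈ 49.167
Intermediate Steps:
q = -1 (q = Add(5, -6) = -1)
G = Rational(-5, 4) (G = Mul(Add(Add(-10, 0), 15), Pow(Add(-3, -1), -1)) = Mul(Add(-10, 15), Pow(-4, -1)) = Mul(5, Rational(-1, 4)) = Rational(-5, 4) ≈ -1.2500)
Add(Mul(-42, G), Mul(Add(6, 14), Pow(Add(-1, -5), -1))) = Add(Mul(-42, Rational(-5, 4)), Mul(Add(6, 14), Pow(Add(-1, -5), -1))) = Add(Rational(105, 2), Mul(20, Pow(-6, -1))) = Add(Rational(105, 2), Mul(20, Rational(-1, 6))) = Add(Rational(105, 2), Rational(-10, 3)) = Rational(295, 6)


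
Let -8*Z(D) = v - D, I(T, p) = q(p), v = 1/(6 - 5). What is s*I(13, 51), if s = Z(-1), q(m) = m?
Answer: -51/4 ≈ -12.750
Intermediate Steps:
v = 1 (v = 1/1 = 1)
I(T, p) = p
Z(D) = -⅛ + D/8 (Z(D) = -(1 - D)/8 = -⅛ + D/8)
s = -¼ (s = -⅛ + (⅛)*(-1) = -⅛ - ⅛ = -¼ ≈ -0.25000)
s*I(13, 51) = -¼*51 = -51/4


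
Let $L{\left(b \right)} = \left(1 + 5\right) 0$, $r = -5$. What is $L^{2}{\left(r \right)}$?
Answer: $0$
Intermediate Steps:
$L{\left(b \right)} = 0$ ($L{\left(b \right)} = 6 \cdot 0 = 0$)
$L^{2}{\left(r \right)} = 0^{2} = 0$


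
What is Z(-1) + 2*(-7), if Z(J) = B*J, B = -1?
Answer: -13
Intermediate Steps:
Z(J) = -J
Z(-1) + 2*(-7) = -1*(-1) + 2*(-7) = 1 - 14 = -13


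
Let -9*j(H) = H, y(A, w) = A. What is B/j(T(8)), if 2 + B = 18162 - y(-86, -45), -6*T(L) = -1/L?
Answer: -7882272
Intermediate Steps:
T(L) = 1/(6*L) (T(L) = -(-1)/(6*L) = 1/(6*L))
j(H) = -H/9
B = 18246 (B = -2 + (18162 - 1*(-86)) = -2 + (18162 + 86) = -2 + 18248 = 18246)
B/j(T(8)) = 18246/((-1/(54*8))) = 18246/((-⅑*1/48)) = 18246/(-1/432) = 18246*(-432) = -7882272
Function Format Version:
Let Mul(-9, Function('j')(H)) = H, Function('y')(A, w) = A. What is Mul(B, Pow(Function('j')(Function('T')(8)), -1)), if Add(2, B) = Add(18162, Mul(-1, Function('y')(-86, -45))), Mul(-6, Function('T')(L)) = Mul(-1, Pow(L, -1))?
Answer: -7882272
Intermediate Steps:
Function('T')(L) = Mul(Rational(1, 6), Pow(L, -1)) (Function('T')(L) = Mul(Rational(-1, 6), Mul(-1, Pow(L, -1))) = Mul(Rational(1, 6), Pow(L, -1)))
Function('j')(H) = Mul(Rational(-1, 9), H)
B = 18246 (B = Add(-2, Add(18162, Mul(-1, -86))) = Add(-2, Add(18162, 86)) = Add(-2, 18248) = 18246)
Mul(B, Pow(Function('j')(Function('T')(8)), -1)) = Mul(18246, Pow(Mul(Rational(-1, 9), Mul(Rational(1, 6), Pow(8, -1))), -1)) = Mul(18246, Pow(Mul(Rational(-1, 9), Mul(Rational(1, 6), Rational(1, 8))), -1)) = Mul(18246, Pow(Mul(Rational(-1, 9), Rational(1, 48)), -1)) = Mul(18246, Pow(Rational(-1, 432), -1)) = Mul(18246, -432) = -7882272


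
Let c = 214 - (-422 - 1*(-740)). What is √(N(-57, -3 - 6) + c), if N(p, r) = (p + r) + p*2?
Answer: 2*I*√71 ≈ 16.852*I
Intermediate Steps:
N(p, r) = r + 3*p (N(p, r) = (p + r) + 2*p = r + 3*p)
c = -104 (c = 214 - (-422 + 740) = 214 - 1*318 = 214 - 318 = -104)
√(N(-57, -3 - 6) + c) = √(((-3 - 6) + 3*(-57)) - 104) = √((-9 - 171) - 104) = √(-180 - 104) = √(-284) = 2*I*√71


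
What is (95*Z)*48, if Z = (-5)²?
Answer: 114000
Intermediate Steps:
Z = 25
(95*Z)*48 = (95*25)*48 = 2375*48 = 114000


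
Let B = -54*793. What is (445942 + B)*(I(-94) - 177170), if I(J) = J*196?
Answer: -78847853280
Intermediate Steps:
B = -42822
I(J) = 196*J
(445942 + B)*(I(-94) - 177170) = (445942 - 42822)*(196*(-94) - 177170) = 403120*(-18424 - 177170) = 403120*(-195594) = -78847853280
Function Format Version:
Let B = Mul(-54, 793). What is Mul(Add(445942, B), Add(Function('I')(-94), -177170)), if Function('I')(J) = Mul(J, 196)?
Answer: -78847853280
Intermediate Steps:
B = -42822
Function('I')(J) = Mul(196, J)
Mul(Add(445942, B), Add(Function('I')(-94), -177170)) = Mul(Add(445942, -42822), Add(Mul(196, -94), -177170)) = Mul(403120, Add(-18424, -177170)) = Mul(403120, -195594) = -78847853280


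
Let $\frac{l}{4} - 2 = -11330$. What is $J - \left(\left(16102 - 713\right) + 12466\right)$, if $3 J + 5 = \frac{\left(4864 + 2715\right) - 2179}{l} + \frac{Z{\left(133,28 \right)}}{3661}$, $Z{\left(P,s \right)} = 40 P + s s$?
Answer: $- \frac{27505831673}{987424} \approx -27856.0$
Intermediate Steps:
$Z{\left(P,s \right)} = s^{2} + 40 P$ ($Z{\left(P,s \right)} = 40 P + s^{2} = s^{2} + 40 P$)
$l = -45312$ ($l = 8 + 4 \left(-11330\right) = 8 - 45320 = -45312$)
$J = - \frac{1136153}{987424}$ ($J = - \frac{5}{3} + \frac{\frac{\left(4864 + 2715\right) - 2179}{-45312} + \frac{28^{2} + 40 \cdot 133}{3661}}{3} = - \frac{5}{3} + \frac{\left(7579 - 2179\right) \left(- \frac{1}{45312}\right) + \left(784 + 5320\right) \frac{1}{3661}}{3} = - \frac{5}{3} + \frac{5400 \left(- \frac{1}{45312}\right) + 6104 \cdot \frac{1}{3661}}{3} = - \frac{5}{3} + \frac{- \frac{225}{1888} + \frac{872}{523}}{3} = - \frac{5}{3} + \frac{1}{3} \cdot \frac{1528661}{987424} = - \frac{5}{3} + \frac{1528661}{2962272} = - \frac{1136153}{987424} \approx -1.1506$)
$J - \left(\left(16102 - 713\right) + 12466\right) = - \frac{1136153}{987424} - \left(\left(16102 - 713\right) + 12466\right) = - \frac{1136153}{987424} - \left(15389 + 12466\right) = - \frac{1136153}{987424} - 27855 = - \frac{27505831673}{987424}$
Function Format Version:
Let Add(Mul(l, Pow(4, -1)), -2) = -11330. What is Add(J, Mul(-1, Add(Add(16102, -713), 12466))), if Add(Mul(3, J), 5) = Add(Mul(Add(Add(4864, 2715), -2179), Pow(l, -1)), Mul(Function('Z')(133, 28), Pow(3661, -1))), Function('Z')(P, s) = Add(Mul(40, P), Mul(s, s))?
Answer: Rational(-27505831673, 987424) ≈ -27856.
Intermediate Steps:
Function('Z')(P, s) = Add(Pow(s, 2), Mul(40, P)) (Function('Z')(P, s) = Add(Mul(40, P), Pow(s, 2)) = Add(Pow(s, 2), Mul(40, P)))
l = -45312 (l = Add(8, Mul(4, -11330)) = Add(8, -45320) = -45312)
J = Rational(-1136153, 987424) (J = Add(Rational(-5, 3), Mul(Rational(1, 3), Add(Mul(Add(Add(4864, 2715), -2179), Pow(-45312, -1)), Mul(Add(Pow(28, 2), Mul(40, 133)), Pow(3661, -1))))) = Add(Rational(-5, 3), Mul(Rational(1, 3), Add(Mul(Add(7579, -2179), Rational(-1, 45312)), Mul(Add(784, 5320), Rational(1, 3661))))) = Add(Rational(-5, 3), Mul(Rational(1, 3), Add(Mul(5400, Rational(-1, 45312)), Mul(6104, Rational(1, 3661))))) = Add(Rational(-5, 3), Mul(Rational(1, 3), Add(Rational(-225, 1888), Rational(872, 523)))) = Add(Rational(-5, 3), Mul(Rational(1, 3), Rational(1528661, 987424))) = Add(Rational(-5, 3), Rational(1528661, 2962272)) = Rational(-1136153, 987424) ≈ -1.1506)
Add(J, Mul(-1, Add(Add(16102, -713), 12466))) = Add(Rational(-1136153, 987424), Mul(-1, Add(Add(16102, -713), 12466))) = Add(Rational(-1136153, 987424), Mul(-1, Add(15389, 12466))) = Add(Rational(-1136153, 987424), Mul(-1, 27855)) = Add(Rational(-1136153, 987424), -27855) = Rational(-27505831673, 987424)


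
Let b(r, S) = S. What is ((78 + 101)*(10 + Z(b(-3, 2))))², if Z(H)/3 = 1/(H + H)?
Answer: 59243809/16 ≈ 3.7027e+6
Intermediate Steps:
Z(H) = 3/(2*H) (Z(H) = 3/(H + H) = 3/((2*H)) = 3*(1/(2*H)) = 3/(2*H))
((78 + 101)*(10 + Z(b(-3, 2))))² = ((78 + 101)*(10 + (3/2)/2))² = (179*(10 + (3/2)*(½)))² = (179*(10 + ¾))² = (179*(43/4))² = (7697/4)² = 59243809/16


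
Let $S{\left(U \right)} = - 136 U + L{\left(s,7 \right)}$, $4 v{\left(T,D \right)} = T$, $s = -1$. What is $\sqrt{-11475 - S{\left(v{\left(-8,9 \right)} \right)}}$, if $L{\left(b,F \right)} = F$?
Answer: $3 i \sqrt{1306} \approx 108.42 i$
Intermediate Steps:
$v{\left(T,D \right)} = \frac{T}{4}$
$S{\left(U \right)} = 7 - 136 U$ ($S{\left(U \right)} = - 136 U + 7 = 7 - 136 U$)
$\sqrt{-11475 - S{\left(v{\left(-8,9 \right)} \right)}} = \sqrt{-11475 - \left(7 - 136 \cdot \frac{1}{4} \left(-8\right)\right)} = \sqrt{-11475 - \left(7 - -272\right)} = \sqrt{-11475 - \left(7 + 272\right)} = \sqrt{-11475 - 279} = \sqrt{-11754} = 3 i \sqrt{1306}$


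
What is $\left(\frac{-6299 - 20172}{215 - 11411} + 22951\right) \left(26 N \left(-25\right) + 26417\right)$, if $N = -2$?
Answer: $\frac{2374292425213}{3732} \approx 6.362 \cdot 10^{8}$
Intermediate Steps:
$\left(\frac{-6299 - 20172}{215 - 11411} + 22951\right) \left(26 N \left(-25\right) + 26417\right) = \left(\frac{-6299 - 20172}{215 - 11411} + 22951\right) \left(26 \left(-2\right) \left(-25\right) + 26417\right) = \left(- \frac{26471}{-11196} + 22951\right) \left(\left(-52\right) \left(-25\right) + 26417\right) = \left(\left(-26471\right) \left(- \frac{1}{11196}\right) + 22951\right) \left(1300 + 26417\right) = \left(\frac{26471}{11196} + 22951\right) 27717 = \frac{256985867}{11196} \cdot 27717 = \frac{2374292425213}{3732}$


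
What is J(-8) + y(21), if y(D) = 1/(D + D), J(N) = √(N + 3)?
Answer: 1/42 + I*√5 ≈ 0.02381 + 2.2361*I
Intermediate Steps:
J(N) = √(3 + N)
y(D) = 1/(2*D)
J(-8) + y(21) = √(3 - 8) + (½)/21 = √(-5) + (½)*(1/21) = I*√5 + 1/42 = 1/42 + I*√5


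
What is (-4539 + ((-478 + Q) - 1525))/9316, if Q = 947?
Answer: -5595/9316 ≈ -0.60058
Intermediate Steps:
(-4539 + ((-478 + Q) - 1525))/9316 = (-4539 + ((-478 + 947) - 1525))/9316 = (-4539 + (469 - 1525))*(1/9316) = (-4539 - 1056)*(1/9316) = -5595*1/9316 = -5595/9316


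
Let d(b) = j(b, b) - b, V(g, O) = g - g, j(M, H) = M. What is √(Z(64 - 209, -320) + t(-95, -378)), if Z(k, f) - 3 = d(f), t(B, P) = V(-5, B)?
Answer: √3 ≈ 1.7320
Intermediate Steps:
V(g, O) = 0
d(b) = 0 (d(b) = b - b = 0)
t(B, P) = 0
Z(k, f) = 3 (Z(k, f) = 3 + 0 = 3)
√(Z(64 - 209, -320) + t(-95, -378)) = √(3 + 0) = √3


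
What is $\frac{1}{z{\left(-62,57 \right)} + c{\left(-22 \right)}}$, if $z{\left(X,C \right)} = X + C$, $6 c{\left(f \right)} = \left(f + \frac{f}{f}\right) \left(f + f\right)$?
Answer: $\frac{1}{149} \approx 0.0067114$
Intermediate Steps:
$c{\left(f \right)} = \frac{f \left(1 + f\right)}{3}$ ($c{\left(f \right)} = \frac{\left(f + \frac{f}{f}\right) \left(f + f\right)}{6} = \frac{\left(f + 1\right) 2 f}{6} = \frac{\left(1 + f\right) 2 f}{6} = \frac{2 f \left(1 + f\right)}{6} = \frac{f \left(1 + f\right)}{3}$)
$z{\left(X,C \right)} = C + X$
$\frac{1}{z{\left(-62,57 \right)} + c{\left(-22 \right)}} = \frac{1}{\left(57 - 62\right) + \frac{1}{3} \left(-22\right) \left(1 - 22\right)} = \frac{1}{-5 + \frac{1}{3} \left(-22\right) \left(-21\right)} = \frac{1}{-5 + 154} = \frac{1}{149}$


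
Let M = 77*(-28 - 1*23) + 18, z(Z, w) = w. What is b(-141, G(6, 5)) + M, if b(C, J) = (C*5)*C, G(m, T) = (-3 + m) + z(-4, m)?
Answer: 95496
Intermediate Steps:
G(m, T) = -3 + 2*m (G(m, T) = (-3 + m) + m = -3 + 2*m)
M = -3909 (M = 77*(-28 - 23) + 18 = 77*(-51) + 18 = -3927 + 18 = -3909)
b(C, J) = 5*C² (b(C, J) = (5*C)*C = 5*C²)
b(-141, G(6, 5)) + M = 5*(-141)² - 3909 = 5*19881 - 3909 = 99405 - 3909 = 95496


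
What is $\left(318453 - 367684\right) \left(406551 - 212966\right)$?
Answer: $-9530383135$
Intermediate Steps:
$\left(318453 - 367684\right) \left(406551 - 212966\right) = \left(-49231\right) 193585 = -9530383135$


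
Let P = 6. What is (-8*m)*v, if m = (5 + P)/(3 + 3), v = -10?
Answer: 440/3 ≈ 146.67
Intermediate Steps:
m = 11/6 (m = (5 + 6)/(3 + 3) = 11/6 ≈ 1.8333)
(-8*m)*v = -8*11/6*(-10) = -44/3*(-10) = 440/3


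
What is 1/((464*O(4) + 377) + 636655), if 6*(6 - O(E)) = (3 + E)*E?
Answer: 3/1912952 ≈ 1.5683e-6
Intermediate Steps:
O(E) = 6 - E*(3 + E)/6 (O(E) = 6 - (3 + E)*E/6 = 6 - E*(3 + E)/6)
1/((464*O(4) + 377) + 636655) = 1/((464*(6 - ½*4 - ⅙*4²) + 377) + 636655) = 1/((464*(6 - 2 - ⅙*16) + 377) + 636655) = 1/((464*(6 - 2 - 8/3) + 377) + 636655) = 1/((464*(4/3) + 377) + 636655) = 1/((1856/3 + 377) + 636655) = 1/(2987/3 + 636655) = 1/(1912952/3) = 3/1912952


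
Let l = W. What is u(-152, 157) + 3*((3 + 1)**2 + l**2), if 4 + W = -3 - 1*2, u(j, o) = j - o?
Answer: -18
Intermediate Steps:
W = -9 (W = -4 + (-3 - 1*2) = -4 + (-3 - 2) = -4 - 5 = -9)
l = -9
u(-152, 157) + 3*((3 + 1)**2 + l**2) = (-152 - 1*157) + 3*((3 + 1)**2 + (-9)**2) = (-152 - 157) + 3*(4**2 + 81) = -309 + 3*(16 + 81) = -309 + 3*97 = -309 + 291 = -18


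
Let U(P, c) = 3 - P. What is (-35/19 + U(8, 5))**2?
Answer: 16900/361 ≈ 46.814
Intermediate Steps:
(-35/19 + U(8, 5))**2 = (-35/19 + (3 - 1*8))**2 = (-35*1/19 + (3 - 8))**2 = (-35/19 - 5)**2 = (-130/19)**2 = 16900/361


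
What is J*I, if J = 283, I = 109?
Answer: 30847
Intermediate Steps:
J*I = 283*109 = 30847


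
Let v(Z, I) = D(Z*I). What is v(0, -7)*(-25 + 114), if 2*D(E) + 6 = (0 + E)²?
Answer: -267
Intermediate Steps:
D(E) = -3 + E²/2 (D(E) = -3 + (0 + E)²/2 = -3 + E²/2)
v(Z, I) = -3 + I²*Z²/2 (v(Z, I) = -3 + (Z*I)²/2 = -3 + (I*Z)²/2 = -3 + (I²*Z²)/2 = -3 + I²*Z²/2)
v(0, -7)*(-25 + 114) = (-3 + (½)*(-7)²*0²)*(-25 + 114) = (-3 + (½)*49*0)*89 = (-3 + 0)*89 = -3*89 = -267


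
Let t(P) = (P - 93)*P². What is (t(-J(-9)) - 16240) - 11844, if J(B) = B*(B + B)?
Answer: -6720304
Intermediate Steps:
J(B) = 2*B² (J(B) = B*(2*B) = 2*B²)
t(P) = P²*(-93 + P) (t(P) = (-93 + P)*P² = P²*(-93 + P))
(t(-J(-9)) - 16240) - 11844 = ((-2*(-9)²)²*(-93 - 2*(-9)²) - 16240) - 11844 = ((-2*81)²*(-93 - 2*81) - 16240) - 11844 = ((-1*162)²*(-93 - 1*162) - 16240) - 11844 = ((-162)²*(-93 - 162) - 16240) - 11844 = (26244*(-255) - 16240) - 11844 = (-6692220 - 16240) - 11844 = -6708460 - 11844 = -6720304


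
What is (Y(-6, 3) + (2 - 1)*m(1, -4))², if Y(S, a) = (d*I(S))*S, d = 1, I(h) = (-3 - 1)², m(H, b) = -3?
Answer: 9801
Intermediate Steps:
I(h) = 16 (I(h) = (-4)² = 16)
Y(S, a) = 16*S (Y(S, a) = (1*16)*S = 16*S)
(Y(-6, 3) + (2 - 1)*m(1, -4))² = (16*(-6) + (2 - 1)*(-3))² = (-96 + 1*(-3))² = (-96 - 3)² = (-99)² = 9801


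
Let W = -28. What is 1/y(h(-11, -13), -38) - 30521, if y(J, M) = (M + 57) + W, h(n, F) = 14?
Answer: -274690/9 ≈ -30521.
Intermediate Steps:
y(J, M) = 29 + M (y(J, M) = (M + 57) - 28 = (57 + M) - 28 = 29 + M)
1/y(h(-11, -13), -38) - 30521 = 1/(29 - 38) - 30521 = 1/(-9) - 30521 = -1/9 - 30521 = -274690/9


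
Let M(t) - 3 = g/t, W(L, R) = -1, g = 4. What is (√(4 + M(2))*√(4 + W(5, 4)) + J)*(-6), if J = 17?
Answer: -102 - 18*√3 ≈ -133.18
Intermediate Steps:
M(t) = 3 + 4/t
(√(4 + M(2))*√(4 + W(5, 4)) + J)*(-6) = (√(4 + (3 + 4/2))*√(4 - 1) + 17)*(-6) = (√(4 + (3 + 4*(½)))*√3 + 17)*(-6) = (√(4 + (3 + 2))*√3 + 17)*(-6) = (√(4 + 5)*√3 + 17)*(-6) = (√9*√3 + 17)*(-6) = (3*√3 + 17)*(-6) = (17 + 3*√3)*(-6) = -102 - 18*√3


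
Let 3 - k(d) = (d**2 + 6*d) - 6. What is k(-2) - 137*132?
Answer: -18067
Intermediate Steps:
k(d) = 9 - d**2 - 6*d (k(d) = 3 - ((d**2 + 6*d) - 6) = 3 - (-6 + d**2 + 6*d) = 3 + (6 - d**2 - 6*d) = 9 - d**2 - 6*d)
k(-2) - 137*132 = (9 - 1*(-2)**2 - 6*(-2)) - 137*132 = (9 - 1*4 + 12) - 18084 = (9 - 4 + 12) - 18084 = 17 - 18084 = -18067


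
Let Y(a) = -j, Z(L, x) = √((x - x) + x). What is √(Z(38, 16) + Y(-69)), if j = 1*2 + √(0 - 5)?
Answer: √(2 - I*√5) ≈ 1.5811 - 0.70711*I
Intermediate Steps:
Z(L, x) = √x (Z(L, x) = √(0 + x) = √x)
j = 2 + I*√5 (j = 2 + √(-5) = 2 + I*√5 ≈ 2.0 + 2.2361*I)
Y(a) = -2 - I*√5 (Y(a) = -(2 + I*√5) = -2 - I*√5)
√(Z(38, 16) + Y(-69)) = √(√16 + (-2 - I*√5)) = √(4 + (-2 - I*√5)) = √(2 - I*√5)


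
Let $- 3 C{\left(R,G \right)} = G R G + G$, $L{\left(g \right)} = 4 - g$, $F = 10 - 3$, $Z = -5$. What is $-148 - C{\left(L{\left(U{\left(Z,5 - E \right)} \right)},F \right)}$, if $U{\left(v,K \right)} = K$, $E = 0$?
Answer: $-162$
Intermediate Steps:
$F = 7$
$C{\left(R,G \right)} = - \frac{G}{3} - \frac{R G^{2}}{3}$ ($C{\left(R,G \right)} = - \frac{G R G + G}{3} = - \frac{R G^{2} + G}{3} = - \frac{G + R G^{2}}{3} = - \frac{G}{3} - \frac{R G^{2}}{3}$)
$-148 - C{\left(L{\left(U{\left(Z,5 - E \right)} \right)},F \right)} = -148 - \left(- \frac{1}{3}\right) 7 \left(1 + 7 \left(4 - \left(5 - 0\right)\right)\right) = -148 - \left(- \frac{1}{3}\right) 7 \left(1 + 7 \left(4 - \left(5 + 0\right)\right)\right) = -148 - \left(- \frac{1}{3}\right) 7 \left(1 + 7 \left(4 - 5\right)\right) = -148 - \left(- \frac{1}{3}\right) 7 \left(1 + 7 \left(-1\right)\right) = -148 - \left(- \frac{1}{3}\right) 7 \left(1 - 7\right) = -148 - \left(- \frac{1}{3}\right) 7 \left(-6\right) = -148 - 14 = -162$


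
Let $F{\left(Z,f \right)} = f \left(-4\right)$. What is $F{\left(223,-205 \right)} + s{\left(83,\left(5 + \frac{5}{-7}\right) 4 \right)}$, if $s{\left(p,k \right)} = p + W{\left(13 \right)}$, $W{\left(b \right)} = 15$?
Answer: $918$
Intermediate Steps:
$F{\left(Z,f \right)} = - 4 f$
$s{\left(p,k \right)} = 15 + p$ ($s{\left(p,k \right)} = p + 15 = 15 + p$)
$F{\left(223,-205 \right)} + s{\left(83,\left(5 + \frac{5}{-7}\right) 4 \right)} = \left(-4\right) \left(-205\right) + \left(15 + 83\right) = 820 + 98 = 918$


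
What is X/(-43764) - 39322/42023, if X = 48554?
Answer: -1880636375/919547286 ≈ -2.0452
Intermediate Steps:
X/(-43764) - 39322/42023 = 48554/(-43764) - 39322/42023 = 48554*(-1/43764) - 39322*1/42023 = -24277/21882 - 39322/42023 = -1880636375/919547286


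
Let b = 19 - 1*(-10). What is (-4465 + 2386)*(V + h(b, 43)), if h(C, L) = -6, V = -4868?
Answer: 10133046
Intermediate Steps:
b = 29 (b = 19 + 10 = 29)
(-4465 + 2386)*(V + h(b, 43)) = (-4465 + 2386)*(-4868 - 6) = -2079*(-4874) = 10133046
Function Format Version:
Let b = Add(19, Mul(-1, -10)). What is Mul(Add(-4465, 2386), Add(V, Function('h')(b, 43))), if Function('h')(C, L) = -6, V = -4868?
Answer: 10133046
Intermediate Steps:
b = 29 (b = Add(19, 10) = 29)
Mul(Add(-4465, 2386), Add(V, Function('h')(b, 43))) = Mul(Add(-4465, 2386), Add(-4868, -6)) = Mul(-2079, -4874) = 10133046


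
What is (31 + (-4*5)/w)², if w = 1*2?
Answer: 441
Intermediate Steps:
w = 2
(31 + (-4*5)/w)² = (31 - 4*5/2)² = (31 - 20*½)² = (31 - 10)² = 21² = 441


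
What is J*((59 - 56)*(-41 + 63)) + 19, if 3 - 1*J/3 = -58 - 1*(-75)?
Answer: -2753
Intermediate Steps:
J = -42 (J = 9 - 3*(-58 - 1*(-75)) = 9 - 3*(-58 + 75) = 9 - 3*17 = 9 - 51 = -42)
J*((59 - 56)*(-41 + 63)) + 19 = -42*(59 - 56)*(-41 + 63) + 19 = -126*22 + 19 = -42*66 + 19 = -2772 + 19 = -2753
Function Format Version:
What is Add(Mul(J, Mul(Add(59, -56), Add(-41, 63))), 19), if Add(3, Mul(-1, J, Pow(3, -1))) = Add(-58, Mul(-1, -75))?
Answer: -2753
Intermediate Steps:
J = -42 (J = Add(9, Mul(-3, Add(-58, Mul(-1, -75)))) = Add(9, Mul(-3, Add(-58, 75))) = Add(9, Mul(-3, 17)) = Add(9, -51) = -42)
Add(Mul(J, Mul(Add(59, -56), Add(-41, 63))), 19) = Add(Mul(-42, Mul(Add(59, -56), Add(-41, 63))), 19) = Add(Mul(-42, Mul(3, 22)), 19) = Add(Mul(-42, 66), 19) = Add(-2772, 19) = -2753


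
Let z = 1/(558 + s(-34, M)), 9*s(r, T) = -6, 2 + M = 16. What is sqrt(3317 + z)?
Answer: sqrt(2318239286)/836 ≈ 57.593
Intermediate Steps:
M = 14 (M = -2 + 16 = 14)
s(r, T) = -2/3 (s(r, T) = (1/9)*(-6) = -2/3)
z = 3/1672 (z = 1/(558 - 2/3) = 1/(1672/3) = 3/1672 ≈ 0.0017943)
sqrt(3317 + z) = sqrt(3317 + 3/1672) = sqrt(5546027/1672) = sqrt(2318239286)/836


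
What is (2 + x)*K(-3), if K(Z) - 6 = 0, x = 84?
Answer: 516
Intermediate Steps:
K(Z) = 6 (K(Z) = 6 + 0 = 6)
(2 + x)*K(-3) = (2 + 84)*6 = 86*6 = 516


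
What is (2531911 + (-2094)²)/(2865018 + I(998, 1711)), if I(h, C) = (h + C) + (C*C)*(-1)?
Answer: -6916747/59794 ≈ -115.68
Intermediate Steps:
I(h, C) = C + h - C² (I(h, C) = (C + h) + C²*(-1) = (C + h) - C² = C + h - C²)
(2531911 + (-2094)²)/(2865018 + I(998, 1711)) = (2531911 + (-2094)²)/(2865018 + (1711 + 998 - 1*1711²)) = (2531911 + 4384836)/(2865018 + (1711 + 998 - 1*2927521)) = 6916747/(2865018 + (1711 + 998 - 2927521)) = 6916747/(2865018 - 2924812) = 6916747/(-59794) = 6916747*(-1/59794) = -6916747/59794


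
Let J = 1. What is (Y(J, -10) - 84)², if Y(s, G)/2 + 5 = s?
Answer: 8464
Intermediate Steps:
Y(s, G) = -10 + 2*s
(Y(J, -10) - 84)² = ((-10 + 2*1) - 84)² = ((-10 + 2) - 84)² = (-8 - 84)² = (-92)² = 8464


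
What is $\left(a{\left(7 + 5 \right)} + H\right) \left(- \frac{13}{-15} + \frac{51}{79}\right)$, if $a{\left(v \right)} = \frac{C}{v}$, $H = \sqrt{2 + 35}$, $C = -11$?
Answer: $- \frac{4928}{3555} + \frac{1792 \sqrt{37}}{1185} \approx 7.8124$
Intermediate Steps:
$H = \sqrt{37} \approx 6.0828$
$a{\left(v \right)} = - \frac{11}{v}$
$\left(a{\left(7 + 5 \right)} + H\right) \left(- \frac{13}{-15} + \frac{51}{79}\right) = \left(- \frac{11}{7 + 5} + \sqrt{37}\right) \left(- \frac{13}{-15} + \frac{51}{79}\right) = \left(- \frac{11}{12} + \sqrt{37}\right) \left(\left(-13\right) \left(- \frac{1}{15}\right) + 51 \cdot \frac{1}{79}\right) = \left(\left(-11\right) \frac{1}{12} + \sqrt{37}\right) \left(\frac{13}{15} + \frac{51}{79}\right) = \left(- \frac{11}{12} + \sqrt{37}\right) \frac{1792}{1185} = - \frac{4928}{3555} + \frac{1792 \sqrt{37}}{1185}$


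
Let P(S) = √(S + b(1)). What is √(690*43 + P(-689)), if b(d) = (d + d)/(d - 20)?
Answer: √(10710870 + 19*I*√248767)/19 ≈ 172.25 + 0.0762*I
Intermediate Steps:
b(d) = 2*d/(-20 + d) (b(d) = (2*d)/(-20 + d) = 2*d/(-20 + d))
P(S) = √(-2/19 + S) (P(S) = √(S + 2*1/(-20 + 1)) = √(S + 2*1/(-19)) = √(S + 2*1*(-1/19)) = √(S - 2/19) = √(-2/19 + S))
√(690*43 + P(-689)) = √(690*43 + √(-38 + 361*(-689))/19) = √(29670 + √(-38 - 248729)/19) = √(29670 + √(-248767)/19) = √(29670 + (I*√248767)/19) = √(29670 + I*√248767/19)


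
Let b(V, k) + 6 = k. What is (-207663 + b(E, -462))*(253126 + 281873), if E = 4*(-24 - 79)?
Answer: -111349876869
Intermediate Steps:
E = -412 (E = 4*(-103) = -412)
b(V, k) = -6 + k
(-207663 + b(E, -462))*(253126 + 281873) = (-207663 + (-6 - 462))*(253126 + 281873) = (-207663 - 468)*534999 = -208131*534999 = -111349876869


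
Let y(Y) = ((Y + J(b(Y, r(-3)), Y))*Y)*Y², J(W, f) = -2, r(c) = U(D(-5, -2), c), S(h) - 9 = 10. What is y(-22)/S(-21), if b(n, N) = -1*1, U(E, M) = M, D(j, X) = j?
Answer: 255552/19 ≈ 13450.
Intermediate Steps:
S(h) = 19 (S(h) = 9 + 10 = 19)
r(c) = c
b(n, N) = -1
y(Y) = Y³*(-2 + Y) (y(Y) = ((Y - 2)*Y)*Y² = ((-2 + Y)*Y)*Y² = (Y*(-2 + Y))*Y² = Y³*(-2 + Y))
y(-22)/S(-21) = ((-22)³*(-2 - 22))/19 = -10648*(-24)*(1/19) = 255552*(1/19) = 255552/19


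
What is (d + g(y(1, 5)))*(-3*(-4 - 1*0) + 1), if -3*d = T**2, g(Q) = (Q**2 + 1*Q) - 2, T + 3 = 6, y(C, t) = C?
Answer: -39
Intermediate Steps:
T = 3 (T = -3 + 6 = 3)
g(Q) = -2 + Q + Q**2 (g(Q) = (Q**2 + Q) - 2 = (Q + Q**2) - 2 = -2 + Q + Q**2)
d = -3 (d = -1/3*3**2 = -1/3*9 = -3)
(d + g(y(1, 5)))*(-3*(-4 - 1*0) + 1) = (-3 + (-2 + 1 + 1**2))*(-3*(-4 - 1*0) + 1) = (-3 + (-2 + 1 + 1))*(-3*(-4 + 0) + 1) = (-3 + 0)*(-3*(-4) + 1) = -3*(12 + 1) = -3*13 = -39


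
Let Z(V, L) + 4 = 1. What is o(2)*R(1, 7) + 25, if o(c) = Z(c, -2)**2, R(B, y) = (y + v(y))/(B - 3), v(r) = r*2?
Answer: -139/2 ≈ -69.500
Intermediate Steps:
v(r) = 2*r
Z(V, L) = -3 (Z(V, L) = -4 + 1 = -3)
R(B, y) = 3*y/(-3 + B) (R(B, y) = (y + 2*y)/(B - 3) = (3*y)/(-3 + B) = 3*y/(-3 + B))
o(c) = 9 (o(c) = (-3)**2 = 9)
o(2)*R(1, 7) + 25 = 9*(3*7/(-3 + 1)) + 25 = 9*(3*7/(-2)) + 25 = 9*(3*7*(-1/2)) + 25 = 9*(-21/2) + 25 = -189/2 + 25 = -139/2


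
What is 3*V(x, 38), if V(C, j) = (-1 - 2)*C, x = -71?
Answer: 639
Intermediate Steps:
V(C, j) = -3*C
3*V(x, 38) = 3*(-3*(-71)) = 3*213 = 639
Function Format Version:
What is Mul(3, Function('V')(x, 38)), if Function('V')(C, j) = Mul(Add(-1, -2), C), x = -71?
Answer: 639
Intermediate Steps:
Function('V')(C, j) = Mul(-3, C)
Mul(3, Function('V')(x, 38)) = Mul(3, Mul(-3, -71)) = Mul(3, 213) = 639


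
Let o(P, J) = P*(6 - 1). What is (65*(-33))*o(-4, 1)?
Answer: 42900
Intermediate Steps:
o(P, J) = 5*P (o(P, J) = P*5 = 5*P)
(65*(-33))*o(-4, 1) = (65*(-33))*(5*(-4)) = -2145*(-20) = 42900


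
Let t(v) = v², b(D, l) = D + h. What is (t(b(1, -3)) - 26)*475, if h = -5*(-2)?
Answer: 45125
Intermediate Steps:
h = 10
b(D, l) = 10 + D (b(D, l) = D + 10 = 10 + D)
(t(b(1, -3)) - 26)*475 = ((10 + 1)² - 26)*475 = (11² - 26)*475 = (121 - 26)*475 = 95*475 = 45125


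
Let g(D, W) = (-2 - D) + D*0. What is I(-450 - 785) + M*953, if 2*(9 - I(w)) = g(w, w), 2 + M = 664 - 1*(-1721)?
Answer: 4540783/2 ≈ 2.2704e+6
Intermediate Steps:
g(D, W) = -2 - D (g(D, W) = (-2 - D) + 0 = -2 - D)
M = 2383 (M = -2 + (664 - 1*(-1721)) = -2 + (664 + 1721) = -2 + 2385 = 2383)
I(w) = 10 + w/2 (I(w) = 9 - (-2 - w)/2 = 9 + (1 + w/2) = 10 + w/2)
I(-450 - 785) + M*953 = (10 + (-450 - 785)/2) + 2383*953 = (10 + (1/2)*(-1235)) + 2270999 = (10 - 1235/2) + 2270999 = -1215/2 + 2270999 = 4540783/2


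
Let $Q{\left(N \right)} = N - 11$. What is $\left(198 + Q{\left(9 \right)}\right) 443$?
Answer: $86828$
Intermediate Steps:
$Q{\left(N \right)} = -11 + N$ ($Q{\left(N \right)} = N - 11 = -11 + N$)
$\left(198 + Q{\left(9 \right)}\right) 443 = \left(198 + \left(-11 + 9\right)\right) 443 = \left(198 - 2\right) 443 = 196 \cdot 443 = 86828$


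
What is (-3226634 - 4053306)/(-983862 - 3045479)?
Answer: 7279940/4029341 ≈ 1.8067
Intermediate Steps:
(-3226634 - 4053306)/(-983862 - 3045479) = -7279940/(-4029341) = -7279940*(-1/4029341) = 7279940/4029341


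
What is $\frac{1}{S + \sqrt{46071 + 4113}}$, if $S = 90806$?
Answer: $\frac{45403}{4122839726} - \frac{3 \sqrt{1394}}{4122839726} \approx 1.0985 \cdot 10^{-5}$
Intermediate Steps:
$\frac{1}{S + \sqrt{46071 + 4113}} = \frac{1}{90806 + \sqrt{46071 + 4113}} = \frac{1}{90806 + \sqrt{50184}} = \frac{1}{90806 + 6 \sqrt{1394}}$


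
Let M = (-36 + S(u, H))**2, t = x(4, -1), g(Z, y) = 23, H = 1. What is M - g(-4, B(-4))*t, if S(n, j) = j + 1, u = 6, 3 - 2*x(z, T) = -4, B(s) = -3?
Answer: 2151/2 ≈ 1075.5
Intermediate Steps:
x(z, T) = 7/2 (x(z, T) = 3/2 - 1/2*(-4) = 3/2 + 2 = 7/2)
S(n, j) = 1 + j
t = 7/2 ≈ 3.5000
M = 1156 (M = (-36 + (1 + 1))**2 = (-36 + 2)**2 = (-34)**2 = 1156)
M - g(-4, B(-4))*t = 1156 - 23*7/2 = 1156 - 1*161/2 = 1156 - 161/2 = 2151/2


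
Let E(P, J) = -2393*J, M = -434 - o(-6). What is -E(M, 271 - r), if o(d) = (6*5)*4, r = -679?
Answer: 2273350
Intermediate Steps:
o(d) = 120 (o(d) = 30*4 = 120)
M = -554 (M = -434 - 1*120 = -434 - 120 = -554)
-E(M, 271 - r) = -(-2393)*(271 - 1*(-679)) = -(-2393)*(271 + 679) = -(-2393)*950 = -1*(-2273350) = 2273350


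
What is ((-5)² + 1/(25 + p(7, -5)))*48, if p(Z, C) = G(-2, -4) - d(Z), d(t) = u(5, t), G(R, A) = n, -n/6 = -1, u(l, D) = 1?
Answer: 6008/5 ≈ 1201.6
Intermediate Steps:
n = 6 (n = -6*(-1) = 6)
G(R, A) = 6
d(t) = 1
p(Z, C) = 5 (p(Z, C) = 6 - 1*1 = 6 - 1 = 5)
((-5)² + 1/(25 + p(7, -5)))*48 = ((-5)² + 1/(25 + 5))*48 = (25 + 1/30)*48 = (751/30)*48 = 6008/5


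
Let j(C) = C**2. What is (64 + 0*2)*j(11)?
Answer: 7744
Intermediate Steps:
(64 + 0*2)*j(11) = (64 + 0*2)*11**2 = (64 + 0)*121 = 64*121 = 7744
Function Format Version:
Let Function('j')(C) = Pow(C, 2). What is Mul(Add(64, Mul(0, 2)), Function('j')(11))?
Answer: 7744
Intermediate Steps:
Mul(Add(64, Mul(0, 2)), Function('j')(11)) = Mul(Add(64, Mul(0, 2)), Pow(11, 2)) = Mul(Add(64, 0), 121) = Mul(64, 121) = 7744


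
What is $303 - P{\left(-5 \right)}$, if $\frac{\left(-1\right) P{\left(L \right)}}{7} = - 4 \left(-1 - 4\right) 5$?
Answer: $1003$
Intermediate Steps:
$P{\left(L \right)} = -700$ ($P{\left(L \right)} = - 7 - 4 \left(-1 - 4\right) 5 = - 7 \left(-4\right) \left(-5\right) 5 = - 7 \cdot 20 \cdot 5 = \left(-7\right) 100 = -700$)
$303 - P{\left(-5 \right)} = 303 - -700 = 303 + 700 = 1003$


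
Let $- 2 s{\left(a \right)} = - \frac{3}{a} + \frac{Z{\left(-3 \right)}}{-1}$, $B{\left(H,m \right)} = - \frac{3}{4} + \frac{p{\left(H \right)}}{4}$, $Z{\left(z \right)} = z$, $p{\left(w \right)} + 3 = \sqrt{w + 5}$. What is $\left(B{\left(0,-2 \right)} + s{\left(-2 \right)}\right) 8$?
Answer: $-30 + 2 \sqrt{5} \approx -25.528$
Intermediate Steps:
$p{\left(w \right)} = -3 + \sqrt{5 + w}$ ($p{\left(w \right)} = -3 + \sqrt{w + 5} = -3 + \sqrt{5 + w}$)
$B{\left(H,m \right)} = - \frac{3}{2} + \frac{\sqrt{5 + H}}{4}$ ($B{\left(H,m \right)} = - \frac{3}{4} + \frac{-3 + \sqrt{5 + H}}{4} = \left(-3\right) \frac{1}{4} + \left(-3 + \sqrt{5 + H}\right) \frac{1}{4} = - \frac{3}{4} + \left(- \frac{3}{4} + \frac{\sqrt{5 + H}}{4}\right) = - \frac{3}{2} + \frac{\sqrt{5 + H}}{4}$)
$s{\left(a \right)} = - \frac{3}{2} + \frac{3}{2 a}$ ($s{\left(a \right)} = - \frac{- \frac{3}{a} - \frac{3}{-1}}{2} = - \frac{- \frac{3}{a} - -3}{2} = - \frac{- \frac{3}{a} + 3}{2} = - \frac{3 - \frac{3}{a}}{2} = - \frac{3}{2} + \frac{3}{2 a}$)
$\left(B{\left(0,-2 \right)} + s{\left(-2 \right)}\right) 8 = \left(\left(- \frac{3}{2} + \frac{\sqrt{5 + 0}}{4}\right) + \frac{3 \left(1 - -2\right)}{2 \left(-2\right)}\right) 8 = \left(\left(- \frac{3}{2} + \frac{\sqrt{5}}{4}\right) + \frac{3}{2} \left(- \frac{1}{2}\right) \left(1 + 2\right)\right) 8 = \left(\left(- \frac{3}{2} + \frac{\sqrt{5}}{4}\right) + \frac{3}{2} \left(- \frac{1}{2}\right) 3\right) 8 = \left(\left(- \frac{3}{2} + \frac{\sqrt{5}}{4}\right) - \frac{9}{4}\right) 8 = \left(- \frac{15}{4} + \frac{\sqrt{5}}{4}\right) 8 = -30 + 2 \sqrt{5}$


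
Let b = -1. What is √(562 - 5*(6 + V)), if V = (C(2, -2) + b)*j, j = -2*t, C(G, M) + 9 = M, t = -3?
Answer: 2*√223 ≈ 29.866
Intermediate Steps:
C(G, M) = -9 + M
j = 6 (j = -2*(-3) = 6)
V = -72 (V = ((-9 - 2) - 1)*6 = (-11 - 1)*6 = -12*6 = -72)
√(562 - 5*(6 + V)) = √(562 - 5*(6 - 72)) = √(562 - 5*(-66)) = √(562 + 330) = √892 = 2*√223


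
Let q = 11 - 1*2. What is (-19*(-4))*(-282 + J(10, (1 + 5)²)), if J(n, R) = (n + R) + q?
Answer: -17252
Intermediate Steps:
q = 9 (q = 11 - 2 = 9)
J(n, R) = 9 + R + n (J(n, R) = (n + R) + 9 = (R + n) + 9 = 9 + R + n)
(-19*(-4))*(-282 + J(10, (1 + 5)²)) = (-19*(-4))*(-282 + (9 + (1 + 5)² + 10)) = 76*(-282 + (9 + 6² + 10)) = 76*(-282 + (9 + 36 + 10)) = 76*(-282 + 55) = 76*(-227) = -17252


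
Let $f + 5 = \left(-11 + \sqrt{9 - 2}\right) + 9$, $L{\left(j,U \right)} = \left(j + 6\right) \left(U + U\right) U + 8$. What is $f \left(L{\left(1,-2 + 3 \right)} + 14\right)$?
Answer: $-252 + 36 \sqrt{7} \approx -156.75$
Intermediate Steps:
$L{\left(j,U \right)} = 8 + 2 U^{2} \left(6 + j\right)$ ($L{\left(j,U \right)} = \left(6 + j\right) 2 U U + 8 = 2 U \left(6 + j\right) U + 8 = 2 U^{2} \left(6 + j\right) + 8 = 8 + 2 U^{2} \left(6 + j\right)$)
$f = -7 + \sqrt{7}$ ($f = -5 + \left(\left(-11 + \sqrt{9 - 2}\right) + 9\right) = -5 + \left(\left(-11 + \sqrt{7}\right) + 9\right) = -5 - \left(2 - \sqrt{7}\right) = -7 + \sqrt{7} \approx -4.3542$)
$f \left(L{\left(1,-2 + 3 \right)} + 14\right) = \left(-7 + \sqrt{7}\right) \left(\left(8 + 12 \left(-2 + 3\right)^{2} + 2 \cdot 1 \left(-2 + 3\right)^{2}\right) + 14\right) = \left(-7 + \sqrt{7}\right) \left(\left(8 + 12 \cdot 1^{2} + 2 \cdot 1 \cdot 1^{2}\right) + 14\right) = \left(-7 + \sqrt{7}\right) \left(\left(8 + 12 \cdot 1 + 2 \cdot 1 \cdot 1\right) + 14\right) = \left(-7 + \sqrt{7}\right) \left(\left(8 + 12 + 2\right) + 14\right) = \left(-7 + \sqrt{7}\right) \left(22 + 14\right) = \left(-7 + \sqrt{7}\right) 36 = -252 + 36 \sqrt{7}$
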